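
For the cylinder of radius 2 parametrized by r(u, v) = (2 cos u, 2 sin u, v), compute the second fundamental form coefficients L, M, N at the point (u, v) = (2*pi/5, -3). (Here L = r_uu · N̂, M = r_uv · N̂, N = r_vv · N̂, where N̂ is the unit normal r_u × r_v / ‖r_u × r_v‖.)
L = -2;  M = 0;  N = 0

Compute the unit normal N̂(u, v) = (cos(u), sin(u), 0), and the second partials r_uu, r_uv, r_vv. Take dot products:
  L(u, v) = r_uu · N̂ = -2,
  M(u, v) = r_uv · N̂ = 0,
  N(u, v) = r_vv · N̂ = 0.
Evaluating at (u, v) = (2*pi/5, -3):
  L = -2, M = 0, N = 0.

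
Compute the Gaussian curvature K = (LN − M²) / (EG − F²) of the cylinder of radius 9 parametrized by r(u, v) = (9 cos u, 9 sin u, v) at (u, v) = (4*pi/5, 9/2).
K = 0

Coefficients of the first fundamental form: E = 81, F = 0, G = 1.
Coefficients of the second fundamental form: L = -9, M = 0, N = 0.
Assemble K = (LN − M²)/(EG − F²) = 0. At (u, v) = (4*pi/5, 9/2): K = 0.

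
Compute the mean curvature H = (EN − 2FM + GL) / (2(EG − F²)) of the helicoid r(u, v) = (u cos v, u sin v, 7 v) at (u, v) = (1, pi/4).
H = 0

With E = 1, F = 0, G = u^2 + 49, L = 0, M = -7/sqrt(u^2 + 49), N = 0, assemble
  H = (EN − 2FM + GL) / (2(EG − F²)) = 0.
At (u, v) = (1, pi/4): H = 0.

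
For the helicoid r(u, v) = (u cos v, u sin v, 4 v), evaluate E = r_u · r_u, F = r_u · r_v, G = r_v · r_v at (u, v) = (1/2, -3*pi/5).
E = 1;  F = 0;  G = 65/4

Partials: r_u = (cos(v), sin(v), 0), r_v = (-u*sin(v), u*cos(v), 4). As functions of (u, v):
  E = r_u · r_u = 1,
  F = r_u · r_v = 0,
  G = r_v · r_v = u^2 + 16.
Evaluating at (u, v) = (1/2, -3*pi/5): E = 1, F = 0, G = 65/4.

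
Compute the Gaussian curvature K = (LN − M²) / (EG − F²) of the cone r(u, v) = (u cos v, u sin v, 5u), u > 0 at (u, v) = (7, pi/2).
K = 0

Coefficients of the first fundamental form: E = 26, F = 0, G = u^2.
Coefficients of the second fundamental form: L = 0, M = 0, N = 5*sqrt(26)*u^2/(26*Abs(u)).
Assemble K = (LN − M²)/(EG − F²) = 0. At (u, v) = (7, pi/2): K = 0.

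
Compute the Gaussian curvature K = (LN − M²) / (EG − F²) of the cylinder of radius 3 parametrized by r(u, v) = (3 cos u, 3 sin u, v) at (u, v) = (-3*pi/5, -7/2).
K = 0

Coefficients of the first fundamental form: E = 9, F = 0, G = 1.
Coefficients of the second fundamental form: L = -3, M = 0, N = 0.
Assemble K = (LN − M²)/(EG − F²) = 0. At (u, v) = (-3*pi/5, -7/2): K = 0.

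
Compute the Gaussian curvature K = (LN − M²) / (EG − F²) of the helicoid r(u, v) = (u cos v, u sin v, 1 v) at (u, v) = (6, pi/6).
K = -1/1369

Coefficients of the first fundamental form: E = 1, F = 0, G = u^2 + 1.
Coefficients of the second fundamental form: L = 0, M = -1/sqrt(u^2 + 1), N = 0.
Assemble K = (LN − M²)/(EG − F²) = -1/(u^2 + 1)^2. At (u, v) = (6, pi/6): K = -1/1369.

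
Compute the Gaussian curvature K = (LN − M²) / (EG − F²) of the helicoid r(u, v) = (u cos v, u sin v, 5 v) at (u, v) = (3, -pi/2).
K = -25/1156

Coefficients of the first fundamental form: E = 1, F = 0, G = u^2 + 25.
Coefficients of the second fundamental form: L = 0, M = -5/sqrt(u^2 + 25), N = 0.
Assemble K = (LN − M²)/(EG − F²) = -25/(u^2 + 25)^2. At (u, v) = (3, -pi/2): K = -25/1156.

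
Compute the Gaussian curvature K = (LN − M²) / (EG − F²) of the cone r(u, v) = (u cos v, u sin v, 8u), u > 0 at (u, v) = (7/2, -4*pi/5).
K = 0

Coefficients of the first fundamental form: E = 65, F = 0, G = u^2.
Coefficients of the second fundamental form: L = 0, M = 0, N = 8*sqrt(65)*u^2/(65*Abs(u)).
Assemble K = (LN − M²)/(EG − F²) = 0. At (u, v) = (7/2, -4*pi/5): K = 0.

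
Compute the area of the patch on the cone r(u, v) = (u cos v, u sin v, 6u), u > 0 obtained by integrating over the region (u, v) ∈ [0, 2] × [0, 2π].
Area = 4*sqrt(37)*pi

Area = ∫∫ √(EG − F²) du dv with √(EG − F²) = sqrt(37)*Abs(u). Integrating over [0, 2] × [0, 2π] gives 4*sqrt(37)*pi.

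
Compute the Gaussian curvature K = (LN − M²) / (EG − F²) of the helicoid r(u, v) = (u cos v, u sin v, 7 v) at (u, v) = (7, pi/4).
K = -1/196

Coefficients of the first fundamental form: E = 1, F = 0, G = u^2 + 49.
Coefficients of the second fundamental form: L = 0, M = -7/sqrt(u^2 + 49), N = 0.
Assemble K = (LN − M²)/(EG − F²) = -49/(u^2 + 49)^2. At (u, v) = (7, pi/4): K = -1/196.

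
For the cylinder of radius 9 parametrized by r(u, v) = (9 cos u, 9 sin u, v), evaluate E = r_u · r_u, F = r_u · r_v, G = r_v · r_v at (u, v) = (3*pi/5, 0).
E = 81;  F = 0;  G = 1

Partials: r_u = (-9*sin(u), 9*cos(u), 0), r_v = (0, 0, 1). As functions of (u, v):
  E = r_u · r_u = 81,
  F = r_u · r_v = 0,
  G = r_v · r_v = 1.
Evaluating at (u, v) = (3*pi/5, 0): E = 81, F = 0, G = 1.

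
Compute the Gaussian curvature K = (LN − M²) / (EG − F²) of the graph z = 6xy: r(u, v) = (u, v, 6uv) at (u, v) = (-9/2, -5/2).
K = -36/912025

Coefficients of the first fundamental form: E = 36*v^2 + 1, F = 36*u*v, G = 36*u^2 + 1.
Coefficients of the second fundamental form: L = 0, M = 6/sqrt(36*u^2 + 36*v^2 + 1), N = 0.
Assemble K = (LN − M²)/(EG − F²) = -36/(1296*u^4 + 2592*u^2*v^2 + 72*u^2 + 1296*v^4 + 72*v^2 + 1). At (u, v) = (-9/2, -5/2): K = -36/912025.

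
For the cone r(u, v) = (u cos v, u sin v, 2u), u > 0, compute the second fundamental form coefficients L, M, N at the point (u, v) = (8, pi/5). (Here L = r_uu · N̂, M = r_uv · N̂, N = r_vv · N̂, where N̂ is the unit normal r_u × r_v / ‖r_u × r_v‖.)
L = 0;  M = 0;  N = 16*sqrt(5)/5

Compute the unit normal N̂(u, v) = (-2*sqrt(5)*u*cos(v)/(5*Abs(u)), -2*sqrt(5)*u*sin(v)/(5*Abs(u)), sqrt(5)*u/(5*Abs(u))), and the second partials r_uu, r_uv, r_vv. Take dot products:
  L(u, v) = r_uu · N̂ = 0,
  M(u, v) = r_uv · N̂ = 0,
  N(u, v) = r_vv · N̂ = 2*sqrt(5)*u^2/(5*Abs(u)).
Evaluating at (u, v) = (8, pi/5):
  L = 0, M = 0, N = 16*sqrt(5)/5.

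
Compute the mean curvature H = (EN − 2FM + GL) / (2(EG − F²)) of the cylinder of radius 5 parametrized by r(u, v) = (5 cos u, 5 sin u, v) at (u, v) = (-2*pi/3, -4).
H = -1/10

With E = 25, F = 0, G = 1, L = -5, M = 0, N = 0, assemble
  H = (EN − 2FM + GL) / (2(EG − F²)) = -1/10.
At (u, v) = (-2*pi/3, -4): H = -1/10.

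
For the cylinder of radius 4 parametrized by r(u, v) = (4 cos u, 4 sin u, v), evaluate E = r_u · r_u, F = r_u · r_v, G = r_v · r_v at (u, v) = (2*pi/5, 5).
E = 16;  F = 0;  G = 1

Partials: r_u = (-4*sin(u), 4*cos(u), 0), r_v = (0, 0, 1). As functions of (u, v):
  E = r_u · r_u = 16,
  F = r_u · r_v = 0,
  G = r_v · r_v = 1.
Evaluating at (u, v) = (2*pi/5, 5): E = 16, F = 0, G = 1.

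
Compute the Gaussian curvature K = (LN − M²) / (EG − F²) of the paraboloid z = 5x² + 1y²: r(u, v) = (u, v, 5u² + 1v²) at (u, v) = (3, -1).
K = 4/163805

Coefficients of the first fundamental form: E = 100*u^2 + 1, F = 20*u*v, G = 4*v^2 + 1.
Coefficients of the second fundamental form: L = 10/sqrt(100*u^2 + 4*v^2 + 1), M = 0, N = 2/sqrt(100*u^2 + 4*v^2 + 1).
Assemble K = (LN − M²)/(EG − F²) = 20/(10000*u^4 + 800*u^2*v^2 + 200*u^2 + 16*v^4 + 8*v^2 + 1). At (u, v) = (3, -1): K = 4/163805.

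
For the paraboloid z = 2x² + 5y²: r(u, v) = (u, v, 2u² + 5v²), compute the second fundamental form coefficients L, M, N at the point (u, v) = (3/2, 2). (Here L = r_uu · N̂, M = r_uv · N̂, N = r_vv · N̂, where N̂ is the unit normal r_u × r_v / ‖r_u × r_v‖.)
L = 4*sqrt(437)/437;  M = 0;  N = 10*sqrt(437)/437

Compute the unit normal N̂(u, v) = (-4*u/sqrt(16*u^2 + 100*v^2 + 1), -10*v/sqrt(16*u^2 + 100*v^2 + 1), 1/sqrt(16*u^2 + 100*v^2 + 1)), and the second partials r_uu, r_uv, r_vv. Take dot products:
  L(u, v) = r_uu · N̂ = 4/sqrt(16*u^2 + 100*v^2 + 1),
  M(u, v) = r_uv · N̂ = 0,
  N(u, v) = r_vv · N̂ = 10/sqrt(16*u^2 + 100*v^2 + 1).
Evaluating at (u, v) = (3/2, 2):
  L = 4*sqrt(437)/437, M = 0, N = 10*sqrt(437)/437.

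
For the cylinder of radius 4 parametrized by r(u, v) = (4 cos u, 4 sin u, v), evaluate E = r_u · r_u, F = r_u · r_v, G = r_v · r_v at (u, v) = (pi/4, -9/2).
E = 16;  F = 0;  G = 1

Partials: r_u = (-4*sin(u), 4*cos(u), 0), r_v = (0, 0, 1). As functions of (u, v):
  E = r_u · r_u = 16,
  F = r_u · r_v = 0,
  G = r_v · r_v = 1.
Evaluating at (u, v) = (pi/4, -9/2): E = 16, F = 0, G = 1.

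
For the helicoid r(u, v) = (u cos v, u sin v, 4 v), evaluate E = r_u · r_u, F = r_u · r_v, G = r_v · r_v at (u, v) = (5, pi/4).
E = 1;  F = 0;  G = 41

Partials: r_u = (cos(v), sin(v), 0), r_v = (-u*sin(v), u*cos(v), 4). As functions of (u, v):
  E = r_u · r_u = 1,
  F = r_u · r_v = 0,
  G = r_v · r_v = u^2 + 16.
Evaluating at (u, v) = (5, pi/4): E = 1, F = 0, G = 41.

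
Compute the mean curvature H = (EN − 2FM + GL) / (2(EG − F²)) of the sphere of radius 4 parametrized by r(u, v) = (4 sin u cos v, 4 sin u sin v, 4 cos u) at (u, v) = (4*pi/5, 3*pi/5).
H = -1/4

With E = 16, F = 0, G = 16*sin(u)^2, L = -4*sin(u)/Abs(sin(u)), M = 0, N = -4*sin(u)^3/Abs(sin(u)), assemble
  H = (EN − 2FM + GL) / (2(EG − F²)) = -sin(u)/(4*Abs(sin(u))).
At (u, v) = (4*pi/5, 3*pi/5): H = -1/4.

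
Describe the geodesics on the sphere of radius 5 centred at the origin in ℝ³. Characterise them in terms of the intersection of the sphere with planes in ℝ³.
Geodesics on the sphere of radius 5 are great circles — circles of radius 5 obtained as the intersection of the sphere with planes through the origin (the centre of the sphere).

A curve α(t) of nonzero constant speed on the sphere of radius 5 is a geodesic iff its acceleration α̈ is everywhere normal to the surface, i.e. parallel to the radial vector α(t). Then d/dt(α × α̇) = α̇ × α̇ + α × α̈ = 0, so α × α̇ is a constant vector n ≠ 0 and α(t) · n = 0 for all t: α lies in the plane through the origin with normal n. The intersection of that plane with the sphere is a circle of radius 5 (a great circle). Conversely, a great circle traversed at constant speed has centripetal acceleration pointing at the origin, hence normal to the sphere, so every great circle is a geodesic.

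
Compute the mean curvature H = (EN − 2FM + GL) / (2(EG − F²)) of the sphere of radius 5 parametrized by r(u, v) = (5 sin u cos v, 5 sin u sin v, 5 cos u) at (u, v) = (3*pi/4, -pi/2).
H = -1/5

With E = 25, F = 0, G = 25*sin(u)^2, L = -5*sin(u)/Abs(sin(u)), M = 0, N = -5*sin(u)^3/Abs(sin(u)), assemble
  H = (EN − 2FM + GL) / (2(EG − F²)) = -sin(u)/(5*Abs(sin(u))).
At (u, v) = (3*pi/4, -pi/2): H = -1/5.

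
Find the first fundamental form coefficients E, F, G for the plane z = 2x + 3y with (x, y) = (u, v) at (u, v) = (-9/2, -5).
E = 5;  F = 6;  G = 10

Partials: r_u = (1, 0, 2), r_v = (0, 1, 3). As functions of (u, v):
  E = r_u · r_u = 5,
  F = r_u · r_v = 6,
  G = r_v · r_v = 10.
Evaluating at (u, v) = (-9/2, -5): E = 5, F = 6, G = 10.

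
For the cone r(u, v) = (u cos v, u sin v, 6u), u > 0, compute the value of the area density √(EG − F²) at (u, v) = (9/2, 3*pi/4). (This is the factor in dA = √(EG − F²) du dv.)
√(EG − F²)|_{(9/2, 3*pi/4)} = 9*sqrt(37)/2

E = 37, F = 0, G = u^2, so EG − F² = 37*u^2. Taking the positive square root: √(EG − F²) = sqrt(37)*Abs(u). At (u, v) = (9/2, 3*pi/4): 9*sqrt(37)/2.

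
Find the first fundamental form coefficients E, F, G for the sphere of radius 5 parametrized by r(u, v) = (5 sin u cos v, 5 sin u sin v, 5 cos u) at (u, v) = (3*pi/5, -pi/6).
E = 25;  F = 0;  G = 25*sqrt(5)/8 + 125/8

Partials: r_u = (5*cos(u)*cos(v), 5*sin(v)*cos(u), -5*sin(u)), r_v = (-5*sin(u)*sin(v), 5*sin(u)*cos(v), 0). As functions of (u, v):
  E = r_u · r_u = 25,
  F = r_u · r_v = 0,
  G = r_v · r_v = 25*sin(u)^2.
Evaluating at (u, v) = (3*pi/5, -pi/6): E = 25, F = 0, G = 25*sqrt(5)/8 + 125/8.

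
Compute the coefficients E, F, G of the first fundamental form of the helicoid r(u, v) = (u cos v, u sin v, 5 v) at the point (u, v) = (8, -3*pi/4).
E = 1;  F = 0;  G = 89

Partials: r_u = (cos(v), sin(v), 0), r_v = (-u*sin(v), u*cos(v), 5). As functions of (u, v):
  E = r_u · r_u = 1,
  F = r_u · r_v = 0,
  G = r_v · r_v = u^2 + 25.
Evaluating at (u, v) = (8, -3*pi/4): E = 1, F = 0, G = 89.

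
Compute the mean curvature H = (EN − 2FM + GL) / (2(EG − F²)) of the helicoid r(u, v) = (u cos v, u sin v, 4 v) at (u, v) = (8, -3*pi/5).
H = 0

With E = 1, F = 0, G = u^2 + 16, L = 0, M = -4/sqrt(u^2 + 16), N = 0, assemble
  H = (EN − 2FM + GL) / (2(EG − F²)) = 0.
At (u, v) = (8, -3*pi/5): H = 0.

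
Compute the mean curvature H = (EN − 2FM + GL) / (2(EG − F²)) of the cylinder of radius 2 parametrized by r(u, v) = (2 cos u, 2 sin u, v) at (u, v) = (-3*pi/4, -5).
H = -1/4

With E = 4, F = 0, G = 1, L = -2, M = 0, N = 0, assemble
  H = (EN − 2FM + GL) / (2(EG − F²)) = -1/4.
At (u, v) = (-3*pi/4, -5): H = -1/4.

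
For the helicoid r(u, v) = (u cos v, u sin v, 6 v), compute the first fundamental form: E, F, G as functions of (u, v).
E = 1;  F = 0;  G = u^2 + 36

Compute partials: r_u = (cos(v), sin(v), 0), r_v = (-u*sin(v), u*cos(v), 6). Then
  E = r_u · r_u = 1,
  F = r_u · r_v = 0,
  G = r_v · r_v = u^2 + 36.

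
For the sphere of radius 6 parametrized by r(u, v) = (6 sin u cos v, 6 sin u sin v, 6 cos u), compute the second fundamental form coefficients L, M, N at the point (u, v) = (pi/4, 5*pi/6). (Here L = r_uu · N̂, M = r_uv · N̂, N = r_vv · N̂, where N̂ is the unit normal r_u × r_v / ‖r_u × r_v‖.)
L = -6;  M = 0;  N = -3

Compute the unit normal N̂(u, v) = (sin(u)^2*cos(v)/Abs(sin(u)), sin(u)^2*sin(v)/Abs(sin(u)), sin(2*u)/(2*Abs(sin(u)))), and the second partials r_uu, r_uv, r_vv. Take dot products:
  L(u, v) = r_uu · N̂ = -6*sin(u)/Abs(sin(u)),
  M(u, v) = r_uv · N̂ = 0,
  N(u, v) = r_vv · N̂ = -6*sin(u)^3/Abs(sin(u)).
Evaluating at (u, v) = (pi/4, 5*pi/6):
  L = -6, M = 0, N = -3.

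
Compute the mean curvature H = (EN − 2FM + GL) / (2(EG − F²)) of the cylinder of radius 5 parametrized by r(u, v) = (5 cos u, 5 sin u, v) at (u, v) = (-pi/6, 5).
H = -1/10

With E = 25, F = 0, G = 1, L = -5, M = 0, N = 0, assemble
  H = (EN − 2FM + GL) / (2(EG − F²)) = -1/10.
At (u, v) = (-pi/6, 5): H = -1/10.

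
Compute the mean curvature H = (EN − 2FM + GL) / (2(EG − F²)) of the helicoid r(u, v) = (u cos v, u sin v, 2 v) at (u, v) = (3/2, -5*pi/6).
H = 0

With E = 1, F = 0, G = u^2 + 4, L = 0, M = -2/sqrt(u^2 + 4), N = 0, assemble
  H = (EN − 2FM + GL) / (2(EG − F²)) = 0.
At (u, v) = (3/2, -5*pi/6): H = 0.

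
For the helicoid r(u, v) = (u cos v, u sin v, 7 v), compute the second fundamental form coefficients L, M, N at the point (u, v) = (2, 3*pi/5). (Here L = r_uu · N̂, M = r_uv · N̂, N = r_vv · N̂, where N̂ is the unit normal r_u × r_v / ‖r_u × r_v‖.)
L = 0;  M = -7*sqrt(53)/53;  N = 0

Compute the unit normal N̂(u, v) = (7*sin(v)/sqrt(u^2 + 49), -7*cos(v)/sqrt(u^2 + 49), u/sqrt(u^2 + 49)), and the second partials r_uu, r_uv, r_vv. Take dot products:
  L(u, v) = r_uu · N̂ = 0,
  M(u, v) = r_uv · N̂ = -7/sqrt(u^2 + 49),
  N(u, v) = r_vv · N̂ = 0.
Evaluating at (u, v) = (2, 3*pi/5):
  L = 0, M = -7*sqrt(53)/53, N = 0.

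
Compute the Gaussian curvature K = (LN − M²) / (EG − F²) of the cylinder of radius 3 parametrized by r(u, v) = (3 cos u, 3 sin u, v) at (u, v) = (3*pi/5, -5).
K = 0

Coefficients of the first fundamental form: E = 9, F = 0, G = 1.
Coefficients of the second fundamental form: L = -3, M = 0, N = 0.
Assemble K = (LN − M²)/(EG − F²) = 0. At (u, v) = (3*pi/5, -5): K = 0.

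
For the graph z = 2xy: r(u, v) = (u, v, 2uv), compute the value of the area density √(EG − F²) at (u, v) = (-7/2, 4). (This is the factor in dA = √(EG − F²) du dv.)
√(EG − F²)|_{(-7/2, 4)} = sqrt(114)

E = 4*v^2 + 1, F = 4*u*v, G = 4*u^2 + 1, so EG − F² = 4*u^2 + 4*v^2 + 1. Taking the positive square root: √(EG − F²) = sqrt(4*u^2 + 4*v^2 + 1). At (u, v) = (-7/2, 4): sqrt(114).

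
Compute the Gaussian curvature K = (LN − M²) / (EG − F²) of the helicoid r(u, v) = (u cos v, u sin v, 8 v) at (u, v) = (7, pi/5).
K = -64/12769

Coefficients of the first fundamental form: E = 1, F = 0, G = u^2 + 64.
Coefficients of the second fundamental form: L = 0, M = -8/sqrt(u^2 + 64), N = 0.
Assemble K = (LN − M²)/(EG − F²) = -64/(u^2 + 64)^2. At (u, v) = (7, pi/5): K = -64/12769.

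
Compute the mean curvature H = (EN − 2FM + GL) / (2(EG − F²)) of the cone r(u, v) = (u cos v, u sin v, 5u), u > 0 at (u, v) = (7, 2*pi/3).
H = 5*sqrt(26)/364

With E = 26, F = 0, G = u^2, L = 0, M = 0, N = 5*sqrt(26)*u^2/(26*Abs(u)), assemble
  H = (EN − 2FM + GL) / (2(EG − F²)) = 5*sqrt(26)/(52*Abs(u)).
At (u, v) = (7, 2*pi/3): H = 5*sqrt(26)/364.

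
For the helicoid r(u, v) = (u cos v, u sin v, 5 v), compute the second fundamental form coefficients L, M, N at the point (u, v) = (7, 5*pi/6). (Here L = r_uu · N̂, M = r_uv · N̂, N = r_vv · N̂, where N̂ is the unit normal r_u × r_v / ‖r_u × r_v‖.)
L = 0;  M = -5*sqrt(74)/74;  N = 0

Compute the unit normal N̂(u, v) = (5*sin(v)/sqrt(u^2 + 25), -5*cos(v)/sqrt(u^2 + 25), u/sqrt(u^2 + 25)), and the second partials r_uu, r_uv, r_vv. Take dot products:
  L(u, v) = r_uu · N̂ = 0,
  M(u, v) = r_uv · N̂ = -5/sqrt(u^2 + 25),
  N(u, v) = r_vv · N̂ = 0.
Evaluating at (u, v) = (7, 5*pi/6):
  L = 0, M = -5*sqrt(74)/74, N = 0.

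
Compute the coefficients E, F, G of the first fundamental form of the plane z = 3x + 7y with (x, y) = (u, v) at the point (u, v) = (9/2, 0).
E = 10;  F = 21;  G = 50

Partials: r_u = (1, 0, 3), r_v = (0, 1, 7). As functions of (u, v):
  E = r_u · r_u = 10,
  F = r_u · r_v = 21,
  G = r_v · r_v = 50.
Evaluating at (u, v) = (9/2, 0): E = 10, F = 21, G = 50.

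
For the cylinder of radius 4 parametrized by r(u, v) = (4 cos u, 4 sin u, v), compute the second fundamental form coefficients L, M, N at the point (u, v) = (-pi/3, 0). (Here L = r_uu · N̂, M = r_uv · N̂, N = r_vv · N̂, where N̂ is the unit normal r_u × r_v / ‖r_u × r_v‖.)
L = -4;  M = 0;  N = 0

Compute the unit normal N̂(u, v) = (cos(u), sin(u), 0), and the second partials r_uu, r_uv, r_vv. Take dot products:
  L(u, v) = r_uu · N̂ = -4,
  M(u, v) = r_uv · N̂ = 0,
  N(u, v) = r_vv · N̂ = 0.
Evaluating at (u, v) = (-pi/3, 0):
  L = -4, M = 0, N = 0.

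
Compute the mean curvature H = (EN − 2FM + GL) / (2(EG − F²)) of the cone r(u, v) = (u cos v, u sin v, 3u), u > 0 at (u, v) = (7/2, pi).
H = 3*sqrt(10)/70

With E = 10, F = 0, G = u^2, L = 0, M = 0, N = 3*sqrt(10)*u^2/(10*Abs(u)), assemble
  H = (EN − 2FM + GL) / (2(EG − F²)) = 3*sqrt(10)/(20*Abs(u)).
At (u, v) = (7/2, pi): H = 3*sqrt(10)/70.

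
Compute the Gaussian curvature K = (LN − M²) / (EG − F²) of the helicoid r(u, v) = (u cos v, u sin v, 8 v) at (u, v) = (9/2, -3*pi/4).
K = -1024/113569

Coefficients of the first fundamental form: E = 1, F = 0, G = u^2 + 64.
Coefficients of the second fundamental form: L = 0, M = -8/sqrt(u^2 + 64), N = 0.
Assemble K = (LN − M²)/(EG − F²) = -64/(u^2 + 64)^2. At (u, v) = (9/2, -3*pi/4): K = -1024/113569.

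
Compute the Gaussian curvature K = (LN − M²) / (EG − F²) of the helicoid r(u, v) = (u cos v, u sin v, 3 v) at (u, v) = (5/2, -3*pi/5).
K = -144/3721

Coefficients of the first fundamental form: E = 1, F = 0, G = u^2 + 9.
Coefficients of the second fundamental form: L = 0, M = -3/sqrt(u^2 + 9), N = 0.
Assemble K = (LN − M²)/(EG − F²) = -9/(u^2 + 9)^2. At (u, v) = (5/2, -3*pi/5): K = -144/3721.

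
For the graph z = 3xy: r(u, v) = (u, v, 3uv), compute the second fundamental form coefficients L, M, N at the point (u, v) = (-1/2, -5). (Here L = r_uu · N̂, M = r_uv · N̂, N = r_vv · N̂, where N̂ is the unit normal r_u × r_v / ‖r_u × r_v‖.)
L = 0;  M = 6*sqrt(913)/913;  N = 0

Compute the unit normal N̂(u, v) = (-3*v/sqrt(9*u^2 + 9*v^2 + 1), -3*u/sqrt(9*u^2 + 9*v^2 + 1), 1/sqrt(9*u^2 + 9*v^2 + 1)), and the second partials r_uu, r_uv, r_vv. Take dot products:
  L(u, v) = r_uu · N̂ = 0,
  M(u, v) = r_uv · N̂ = 3/sqrt(9*u^2 + 9*v^2 + 1),
  N(u, v) = r_vv · N̂ = 0.
Evaluating at (u, v) = (-1/2, -5):
  L = 0, M = 6*sqrt(913)/913, N = 0.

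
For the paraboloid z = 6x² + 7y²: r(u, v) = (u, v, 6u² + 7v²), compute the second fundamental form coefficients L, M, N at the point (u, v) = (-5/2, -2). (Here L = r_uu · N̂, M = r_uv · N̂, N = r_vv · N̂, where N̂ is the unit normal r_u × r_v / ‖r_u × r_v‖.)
L = 12*sqrt(1685)/1685;  M = 0;  N = 14*sqrt(1685)/1685

Compute the unit normal N̂(u, v) = (-12*u/sqrt(144*u^2 + 196*v^2 + 1), -14*v/sqrt(144*u^2 + 196*v^2 + 1), 1/sqrt(144*u^2 + 196*v^2 + 1)), and the second partials r_uu, r_uv, r_vv. Take dot products:
  L(u, v) = r_uu · N̂ = 12/sqrt(144*u^2 + 196*v^2 + 1),
  M(u, v) = r_uv · N̂ = 0,
  N(u, v) = r_vv · N̂ = 14/sqrt(144*u^2 + 196*v^2 + 1).
Evaluating at (u, v) = (-5/2, -2):
  L = 12*sqrt(1685)/1685, M = 0, N = 14*sqrt(1685)/1685.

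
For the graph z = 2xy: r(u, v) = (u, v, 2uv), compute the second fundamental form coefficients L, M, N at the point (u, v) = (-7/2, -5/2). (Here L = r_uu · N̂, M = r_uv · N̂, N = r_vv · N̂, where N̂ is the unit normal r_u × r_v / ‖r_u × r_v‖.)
L = 0;  M = 2*sqrt(3)/15;  N = 0

Compute the unit normal N̂(u, v) = (-2*v/sqrt(4*u^2 + 4*v^2 + 1), -2*u/sqrt(4*u^2 + 4*v^2 + 1), 1/sqrt(4*u^2 + 4*v^2 + 1)), and the second partials r_uu, r_uv, r_vv. Take dot products:
  L(u, v) = r_uu · N̂ = 0,
  M(u, v) = r_uv · N̂ = 2/sqrt(4*u^2 + 4*v^2 + 1),
  N(u, v) = r_vv · N̂ = 0.
Evaluating at (u, v) = (-7/2, -5/2):
  L = 0, M = 2*sqrt(3)/15, N = 0.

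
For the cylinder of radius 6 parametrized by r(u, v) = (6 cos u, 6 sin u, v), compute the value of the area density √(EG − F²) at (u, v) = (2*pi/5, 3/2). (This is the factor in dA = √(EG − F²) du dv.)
√(EG − F²)|_{(2*pi/5, 3/2)} = 6

E = 36, F = 0, G = 1, so EG − F² = 36. Taking the positive square root: √(EG − F²) = 6. At (u, v) = (2*pi/5, 3/2): 6.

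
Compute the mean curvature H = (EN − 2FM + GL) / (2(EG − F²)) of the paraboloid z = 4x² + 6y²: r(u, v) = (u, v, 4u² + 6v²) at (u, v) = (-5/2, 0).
H = 2410*sqrt(401)/160801

With E = 64*u^2 + 1, F = 96*u*v, G = 144*v^2 + 1, L = 8/sqrt(64*u^2 + 144*v^2 + 1), M = 0, N = 12/sqrt(64*u^2 + 144*v^2 + 1), assemble
  H = (EN − 2FM + GL) / (2(EG − F²)) = 2*(192*u^2 + 288*v^2 + 5)/(64*u^2 + 144*v^2 + 1)^(3/2).
At (u, v) = (-5/2, 0): H = 2410*sqrt(401)/160801.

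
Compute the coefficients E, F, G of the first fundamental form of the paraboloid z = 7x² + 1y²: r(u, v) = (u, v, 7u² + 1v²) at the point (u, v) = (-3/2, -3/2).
E = 442;  F = 63;  G = 10

Partials: r_u = (1, 0, 14*u), r_v = (0, 1, 2*v). As functions of (u, v):
  E = r_u · r_u = 196*u^2 + 1,
  F = r_u · r_v = 28*u*v,
  G = r_v · r_v = 4*v^2 + 1.
Evaluating at (u, v) = (-3/2, -3/2): E = 442, F = 63, G = 10.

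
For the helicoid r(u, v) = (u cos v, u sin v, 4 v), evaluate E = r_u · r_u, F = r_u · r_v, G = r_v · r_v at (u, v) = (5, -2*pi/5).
E = 1;  F = 0;  G = 41

Partials: r_u = (cos(v), sin(v), 0), r_v = (-u*sin(v), u*cos(v), 4). As functions of (u, v):
  E = r_u · r_u = 1,
  F = r_u · r_v = 0,
  G = r_v · r_v = u^2 + 16.
Evaluating at (u, v) = (5, -2*pi/5): E = 1, F = 0, G = 41.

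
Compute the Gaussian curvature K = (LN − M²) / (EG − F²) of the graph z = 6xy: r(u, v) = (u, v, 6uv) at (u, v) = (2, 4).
K = -36/519841

Coefficients of the first fundamental form: E = 36*v^2 + 1, F = 36*u*v, G = 36*u^2 + 1.
Coefficients of the second fundamental form: L = 0, M = 6/sqrt(36*u^2 + 36*v^2 + 1), N = 0.
Assemble K = (LN − M²)/(EG − F²) = -36/(1296*u^4 + 2592*u^2*v^2 + 72*u^2 + 1296*v^4 + 72*v^2 + 1). At (u, v) = (2, 4): K = -36/519841.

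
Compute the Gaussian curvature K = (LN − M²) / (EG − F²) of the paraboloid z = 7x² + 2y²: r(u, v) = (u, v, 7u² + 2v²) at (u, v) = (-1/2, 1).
K = 14/1089

Coefficients of the first fundamental form: E = 196*u^2 + 1, F = 56*u*v, G = 16*v^2 + 1.
Coefficients of the second fundamental form: L = 14/sqrt(196*u^2 + 16*v^2 + 1), M = 0, N = 4/sqrt(196*u^2 + 16*v^2 + 1).
Assemble K = (LN − M²)/(EG − F²) = 56/(38416*u^4 + 6272*u^2*v^2 + 392*u^2 + 256*v^4 + 32*v^2 + 1). At (u, v) = (-1/2, 1): K = 14/1089.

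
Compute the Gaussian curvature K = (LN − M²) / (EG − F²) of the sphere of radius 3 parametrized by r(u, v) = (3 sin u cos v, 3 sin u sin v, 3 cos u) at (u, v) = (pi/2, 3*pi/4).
K = 1/9

Coefficients of the first fundamental form: E = 9, F = 0, G = 9*sin(u)^2.
Coefficients of the second fundamental form: L = -3*sin(u)/Abs(sin(u)), M = 0, N = -3*sin(u)^3/Abs(sin(u)).
Assemble K = (LN − M²)/(EG − F²) = 1/9. At (u, v) = (pi/2, 3*pi/4): K = 1/9.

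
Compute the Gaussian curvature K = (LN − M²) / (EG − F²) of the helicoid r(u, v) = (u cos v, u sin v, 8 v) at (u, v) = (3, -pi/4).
K = -64/5329

Coefficients of the first fundamental form: E = 1, F = 0, G = u^2 + 64.
Coefficients of the second fundamental form: L = 0, M = -8/sqrt(u^2 + 64), N = 0.
Assemble K = (LN − M²)/(EG − F²) = -64/(u^2 + 64)^2. At (u, v) = (3, -pi/4): K = -64/5329.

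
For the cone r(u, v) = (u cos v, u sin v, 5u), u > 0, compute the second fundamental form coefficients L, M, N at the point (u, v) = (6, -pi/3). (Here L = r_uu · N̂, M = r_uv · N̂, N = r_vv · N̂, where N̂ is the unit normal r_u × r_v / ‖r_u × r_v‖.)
L = 0;  M = 0;  N = 15*sqrt(26)/13

Compute the unit normal N̂(u, v) = (-5*sqrt(26)*u*cos(v)/(26*Abs(u)), -5*sqrt(26)*u*sin(v)/(26*Abs(u)), sqrt(26)*u/(26*Abs(u))), and the second partials r_uu, r_uv, r_vv. Take dot products:
  L(u, v) = r_uu · N̂ = 0,
  M(u, v) = r_uv · N̂ = 0,
  N(u, v) = r_vv · N̂ = 5*sqrt(26)*u^2/(26*Abs(u)).
Evaluating at (u, v) = (6, -pi/3):
  L = 0, M = 0, N = 15*sqrt(26)/13.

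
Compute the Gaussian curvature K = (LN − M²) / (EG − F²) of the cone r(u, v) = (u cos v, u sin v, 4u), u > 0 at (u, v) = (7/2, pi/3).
K = 0

Coefficients of the first fundamental form: E = 17, F = 0, G = u^2.
Coefficients of the second fundamental form: L = 0, M = 0, N = 4*sqrt(17)*u^2/(17*Abs(u)).
Assemble K = (LN − M²)/(EG − F²) = 0. At (u, v) = (7/2, pi/3): K = 0.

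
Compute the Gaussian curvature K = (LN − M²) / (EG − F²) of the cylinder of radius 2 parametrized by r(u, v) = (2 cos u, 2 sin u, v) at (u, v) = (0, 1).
K = 0

Coefficients of the first fundamental form: E = 4, F = 0, G = 1.
Coefficients of the second fundamental form: L = -2, M = 0, N = 0.
Assemble K = (LN − M²)/(EG − F²) = 0. At (u, v) = (0, 1): K = 0.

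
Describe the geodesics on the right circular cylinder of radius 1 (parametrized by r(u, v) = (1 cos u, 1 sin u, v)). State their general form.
The cylinder is flat (K = 0) and locally isometric to the plane via the development (u, v) ↦ (1 u, v). Geodesics are the pre-images of straight lines: circles (v constant), vertical lines (u constant), and helices (v = c · u + d) for constants c, d.

A right cylinder has E = 1², F = 0, G = 1, so EG − F² = 1², and L = −1, M = N = 0, giving K = (LN − M²)/(EG − F²) = 0 everywhere. A flat surface is locally isometric to the Euclidean plane via the map (u, v) ↦ (1 u, v). Straight lines in the (x̃, ỹ) plane pull back to: (a) horizontal circles (v = const), (b) vertical generators (u = const), and (c) helices (1 u tan θ = v, i.e. v = c · u + d).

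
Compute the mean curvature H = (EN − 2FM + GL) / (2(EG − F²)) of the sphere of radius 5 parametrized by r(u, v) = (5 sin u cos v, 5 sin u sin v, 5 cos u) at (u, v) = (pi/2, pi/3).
H = -1/5

With E = 25, F = 0, G = 25*sin(u)^2, L = -5*sin(u)/Abs(sin(u)), M = 0, N = -5*sin(u)^3/Abs(sin(u)), assemble
  H = (EN − 2FM + GL) / (2(EG − F²)) = -sin(u)/(5*Abs(sin(u))).
At (u, v) = (pi/2, pi/3): H = -1/5.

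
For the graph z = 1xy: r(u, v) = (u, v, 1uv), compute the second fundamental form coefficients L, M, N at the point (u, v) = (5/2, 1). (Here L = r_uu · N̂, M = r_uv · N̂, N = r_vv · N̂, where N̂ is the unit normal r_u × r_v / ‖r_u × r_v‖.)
L = 0;  M = 2*sqrt(33)/33;  N = 0

Compute the unit normal N̂(u, v) = (-v/sqrt(u^2 + v^2 + 1), -u/sqrt(u^2 + v^2 + 1), 1/sqrt(u^2 + v^2 + 1)), and the second partials r_uu, r_uv, r_vv. Take dot products:
  L(u, v) = r_uu · N̂ = 0,
  M(u, v) = r_uv · N̂ = 1/sqrt(u^2 + v^2 + 1),
  N(u, v) = r_vv · N̂ = 0.
Evaluating at (u, v) = (5/2, 1):
  L = 0, M = 2*sqrt(33)/33, N = 0.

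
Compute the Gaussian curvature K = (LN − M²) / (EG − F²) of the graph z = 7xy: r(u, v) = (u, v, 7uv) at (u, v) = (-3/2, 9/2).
K = -196/4870849

Coefficients of the first fundamental form: E = 49*v^2 + 1, F = 49*u*v, G = 49*u^2 + 1.
Coefficients of the second fundamental form: L = 0, M = 7/sqrt(49*u^2 + 49*v^2 + 1), N = 0.
Assemble K = (LN − M²)/(EG − F²) = -49/(2401*u^4 + 4802*u^2*v^2 + 98*u^2 + 2401*v^4 + 98*v^2 + 1). At (u, v) = (-3/2, 9/2): K = -196/4870849.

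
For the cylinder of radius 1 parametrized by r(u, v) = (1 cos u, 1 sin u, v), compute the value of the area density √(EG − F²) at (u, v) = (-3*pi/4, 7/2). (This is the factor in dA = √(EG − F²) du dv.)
√(EG − F²)|_{(-3*pi/4, 7/2)} = 1

E = 1, F = 0, G = 1, so EG − F² = 1. Taking the positive square root: √(EG − F²) = 1. At (u, v) = (-3*pi/4, 7/2): 1.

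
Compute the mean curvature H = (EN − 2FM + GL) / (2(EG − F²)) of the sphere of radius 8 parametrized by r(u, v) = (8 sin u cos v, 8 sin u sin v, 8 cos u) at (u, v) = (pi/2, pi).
H = -1/8

With E = 64, F = 0, G = 64*sin(u)^2, L = -8*sin(u)/Abs(sin(u)), M = 0, N = -8*sin(u)^3/Abs(sin(u)), assemble
  H = (EN − 2FM + GL) / (2(EG − F²)) = -sin(u)/(8*Abs(sin(u))).
At (u, v) = (pi/2, pi): H = -1/8.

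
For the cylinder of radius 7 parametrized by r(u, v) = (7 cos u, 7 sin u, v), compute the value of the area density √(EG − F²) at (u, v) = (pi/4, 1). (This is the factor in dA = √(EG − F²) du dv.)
√(EG − F²)|_{(pi/4, 1)} = 7

E = 49, F = 0, G = 1, so EG − F² = 49. Taking the positive square root: √(EG − F²) = 7. At (u, v) = (pi/4, 1): 7.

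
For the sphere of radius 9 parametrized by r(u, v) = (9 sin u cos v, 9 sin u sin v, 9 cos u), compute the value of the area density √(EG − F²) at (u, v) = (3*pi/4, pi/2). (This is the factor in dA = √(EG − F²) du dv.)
√(EG − F²)|_{(3*pi/4, pi/2)} = 81*sqrt(2)/2

E = 81, F = 0, G = 81*sin(u)^2, so EG − F² = 6561*sin(u)^2. Taking the positive square root: √(EG − F²) = 81*Abs(sin(u)). At (u, v) = (3*pi/4, pi/2): 81*sqrt(2)/2.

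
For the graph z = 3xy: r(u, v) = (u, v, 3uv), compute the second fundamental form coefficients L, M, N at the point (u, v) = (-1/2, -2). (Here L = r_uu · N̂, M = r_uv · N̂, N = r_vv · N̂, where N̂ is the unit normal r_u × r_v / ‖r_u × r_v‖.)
L = 0;  M = 6*sqrt(157)/157;  N = 0

Compute the unit normal N̂(u, v) = (-3*v/sqrt(9*u^2 + 9*v^2 + 1), -3*u/sqrt(9*u^2 + 9*v^2 + 1), 1/sqrt(9*u^2 + 9*v^2 + 1)), and the second partials r_uu, r_uv, r_vv. Take dot products:
  L(u, v) = r_uu · N̂ = 0,
  M(u, v) = r_uv · N̂ = 3/sqrt(9*u^2 + 9*v^2 + 1),
  N(u, v) = r_vv · N̂ = 0.
Evaluating at (u, v) = (-1/2, -2):
  L = 0, M = 6*sqrt(157)/157, N = 0.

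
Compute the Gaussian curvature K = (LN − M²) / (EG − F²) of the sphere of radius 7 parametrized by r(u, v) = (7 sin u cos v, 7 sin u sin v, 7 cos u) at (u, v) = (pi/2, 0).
K = 1/49

Coefficients of the first fundamental form: E = 49, F = 0, G = 49*sin(u)^2.
Coefficients of the second fundamental form: L = -7*sin(u)/Abs(sin(u)), M = 0, N = -7*sin(u)^3/Abs(sin(u)).
Assemble K = (LN − M²)/(EG − F²) = 1/49. At (u, v) = (pi/2, 0): K = 1/49.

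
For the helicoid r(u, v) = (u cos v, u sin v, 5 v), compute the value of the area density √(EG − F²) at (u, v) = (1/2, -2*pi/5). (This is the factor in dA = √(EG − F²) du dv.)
√(EG − F²)|_{(1/2, -2*pi/5)} = sqrt(101)/2

E = 1, F = 0, G = u^2 + 25, so EG − F² = u^2 + 25. Taking the positive square root: √(EG − F²) = sqrt(u^2 + 25). At (u, v) = (1/2, -2*pi/5): sqrt(101)/2.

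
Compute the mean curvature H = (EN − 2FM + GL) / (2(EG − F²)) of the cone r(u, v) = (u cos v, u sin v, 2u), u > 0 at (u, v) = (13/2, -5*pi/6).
H = 2*sqrt(5)/65

With E = 5, F = 0, G = u^2, L = 0, M = 0, N = 2*sqrt(5)*u^2/(5*Abs(u)), assemble
  H = (EN − 2FM + GL) / (2(EG − F²)) = sqrt(5)/(5*Abs(u)).
At (u, v) = (13/2, -5*pi/6): H = 2*sqrt(5)/65.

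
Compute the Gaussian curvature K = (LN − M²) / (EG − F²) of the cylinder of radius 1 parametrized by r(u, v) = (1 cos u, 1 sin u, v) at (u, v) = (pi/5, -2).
K = 0

Coefficients of the first fundamental form: E = 1, F = 0, G = 1.
Coefficients of the second fundamental form: L = -1, M = 0, N = 0.
Assemble K = (LN − M²)/(EG − F²) = 0. At (u, v) = (pi/5, -2): K = 0.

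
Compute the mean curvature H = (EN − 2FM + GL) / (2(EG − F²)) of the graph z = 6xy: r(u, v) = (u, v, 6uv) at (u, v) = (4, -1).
H = 864*sqrt(613)/375769

With E = 36*v^2 + 1, F = 36*u*v, G = 36*u^2 + 1, L = 0, M = 6/sqrt(36*u^2 + 36*v^2 + 1), N = 0, assemble
  H = (EN − 2FM + GL) / (2(EG − F²)) = -216*u*v/(36*u^2 + 36*v^2 + 1)^(3/2).
At (u, v) = (4, -1): H = 864*sqrt(613)/375769.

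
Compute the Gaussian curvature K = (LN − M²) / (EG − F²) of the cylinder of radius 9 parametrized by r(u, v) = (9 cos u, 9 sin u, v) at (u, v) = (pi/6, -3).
K = 0

Coefficients of the first fundamental form: E = 81, F = 0, G = 1.
Coefficients of the second fundamental form: L = -9, M = 0, N = 0.
Assemble K = (LN − M²)/(EG − F²) = 0. At (u, v) = (pi/6, -3): K = 0.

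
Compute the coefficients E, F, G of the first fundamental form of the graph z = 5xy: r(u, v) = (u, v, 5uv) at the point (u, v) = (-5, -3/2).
E = 229/4;  F = 375/2;  G = 626

Partials: r_u = (1, 0, 5*v), r_v = (0, 1, 5*u). As functions of (u, v):
  E = r_u · r_u = 25*v^2 + 1,
  F = r_u · r_v = 25*u*v,
  G = r_v · r_v = 25*u^2 + 1.
Evaluating at (u, v) = (-5, -3/2): E = 229/4, F = 375/2, G = 626.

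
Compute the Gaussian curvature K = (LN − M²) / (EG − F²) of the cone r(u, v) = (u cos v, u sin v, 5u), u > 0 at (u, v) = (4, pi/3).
K = 0

Coefficients of the first fundamental form: E = 26, F = 0, G = u^2.
Coefficients of the second fundamental form: L = 0, M = 0, N = 5*sqrt(26)*u^2/(26*Abs(u)).
Assemble K = (LN − M²)/(EG − F²) = 0. At (u, v) = (4, pi/3): K = 0.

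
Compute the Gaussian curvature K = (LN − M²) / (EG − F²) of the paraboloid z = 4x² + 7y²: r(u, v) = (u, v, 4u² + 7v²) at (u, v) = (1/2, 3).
K = 112/3171961

Coefficients of the first fundamental form: E = 64*u^2 + 1, F = 112*u*v, G = 196*v^2 + 1.
Coefficients of the second fundamental form: L = 8/sqrt(64*u^2 + 196*v^2 + 1), M = 0, N = 14/sqrt(64*u^2 + 196*v^2 + 1).
Assemble K = (LN − M²)/(EG − F²) = 112/(4096*u^4 + 25088*u^2*v^2 + 128*u^2 + 38416*v^4 + 392*v^2 + 1). At (u, v) = (1/2, 3): K = 112/3171961.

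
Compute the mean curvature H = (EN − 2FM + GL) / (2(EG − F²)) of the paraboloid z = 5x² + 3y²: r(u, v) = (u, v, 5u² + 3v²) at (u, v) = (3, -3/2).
H = 3113*sqrt(982)/964324

With E = 100*u^2 + 1, F = 60*u*v, G = 36*v^2 + 1, L = 10/sqrt(100*u^2 + 36*v^2 + 1), M = 0, N = 6/sqrt(100*u^2 + 36*v^2 + 1), assemble
  H = (EN − 2FM + GL) / (2(EG − F²)) = 4*(75*u^2 + 45*v^2 + 2)/(100*u^2 + 36*v^2 + 1)^(3/2).
At (u, v) = (3, -3/2): H = 3113*sqrt(982)/964324.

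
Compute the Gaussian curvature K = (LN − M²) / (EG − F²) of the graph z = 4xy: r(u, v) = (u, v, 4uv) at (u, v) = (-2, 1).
K = -16/6561

Coefficients of the first fundamental form: E = 16*v^2 + 1, F = 16*u*v, G = 16*u^2 + 1.
Coefficients of the second fundamental form: L = 0, M = 4/sqrt(16*u^2 + 16*v^2 + 1), N = 0.
Assemble K = (LN − M²)/(EG − F²) = -16/(256*u^4 + 512*u^2*v^2 + 32*u^2 + 256*v^4 + 32*v^2 + 1). At (u, v) = (-2, 1): K = -16/6561.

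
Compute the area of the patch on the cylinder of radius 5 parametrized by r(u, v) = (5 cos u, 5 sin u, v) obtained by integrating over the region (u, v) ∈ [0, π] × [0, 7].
Area = 35*pi

Area = ∫∫ √(EG − F²) du dv with √(EG − F²) = 5. Integrating over [0, π] × [0, 7] gives 35*pi.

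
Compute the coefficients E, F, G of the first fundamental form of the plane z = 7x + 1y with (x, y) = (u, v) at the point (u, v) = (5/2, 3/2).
E = 50;  F = 7;  G = 2

Partials: r_u = (1, 0, 7), r_v = (0, 1, 1). As functions of (u, v):
  E = r_u · r_u = 50,
  F = r_u · r_v = 7,
  G = r_v · r_v = 2.
Evaluating at (u, v) = (5/2, 3/2): E = 50, F = 7, G = 2.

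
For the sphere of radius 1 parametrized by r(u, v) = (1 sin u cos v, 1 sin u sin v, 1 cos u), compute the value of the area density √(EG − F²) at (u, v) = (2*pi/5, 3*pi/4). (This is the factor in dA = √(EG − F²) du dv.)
√(EG − F²)|_{(2*pi/5, 3*pi/4)} = sqrt(2*sqrt(5) + 10)/4

E = 1, F = 0, G = sin(u)^2, so EG − F² = sin(u)^2. Taking the positive square root: √(EG − F²) = Abs(sin(u)). At (u, v) = (2*pi/5, 3*pi/4): sqrt(2*sqrt(5) + 10)/4.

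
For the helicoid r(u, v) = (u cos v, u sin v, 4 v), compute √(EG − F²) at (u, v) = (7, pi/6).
√(EG − F²)|_{(7, pi/6)} = sqrt(65)

E = 1, F = 0, G = u^2 + 16; EG − F² = u^2 + 16; √(EG − F²) = sqrt(u^2 + 16). At the given point: sqrt(65).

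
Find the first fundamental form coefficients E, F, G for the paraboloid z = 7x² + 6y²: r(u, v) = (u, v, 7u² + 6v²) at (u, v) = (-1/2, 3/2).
E = 50;  F = -126;  G = 325

Partials: r_u = (1, 0, 14*u), r_v = (0, 1, 12*v). As functions of (u, v):
  E = r_u · r_u = 196*u^2 + 1,
  F = r_u · r_v = 168*u*v,
  G = r_v · r_v = 144*v^2 + 1.
Evaluating at (u, v) = (-1/2, 3/2): E = 50, F = -126, G = 325.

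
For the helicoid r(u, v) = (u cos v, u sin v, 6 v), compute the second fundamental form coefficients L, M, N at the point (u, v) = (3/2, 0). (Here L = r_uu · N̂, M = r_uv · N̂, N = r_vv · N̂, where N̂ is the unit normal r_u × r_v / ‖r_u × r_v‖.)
L = 0;  M = -4*sqrt(17)/17;  N = 0

Compute the unit normal N̂(u, v) = (6*sin(v)/sqrt(u^2 + 36), -6*cos(v)/sqrt(u^2 + 36), u/sqrt(u^2 + 36)), and the second partials r_uu, r_uv, r_vv. Take dot products:
  L(u, v) = r_uu · N̂ = 0,
  M(u, v) = r_uv · N̂ = -6/sqrt(u^2 + 36),
  N(u, v) = r_vv · N̂ = 0.
Evaluating at (u, v) = (3/2, 0):
  L = 0, M = -4*sqrt(17)/17, N = 0.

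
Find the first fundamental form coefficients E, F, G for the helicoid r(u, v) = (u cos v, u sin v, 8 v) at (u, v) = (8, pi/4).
E = 1;  F = 0;  G = 128

Partials: r_u = (cos(v), sin(v), 0), r_v = (-u*sin(v), u*cos(v), 8). As functions of (u, v):
  E = r_u · r_u = 1,
  F = r_u · r_v = 0,
  G = r_v · r_v = u^2 + 64.
Evaluating at (u, v) = (8, pi/4): E = 1, F = 0, G = 128.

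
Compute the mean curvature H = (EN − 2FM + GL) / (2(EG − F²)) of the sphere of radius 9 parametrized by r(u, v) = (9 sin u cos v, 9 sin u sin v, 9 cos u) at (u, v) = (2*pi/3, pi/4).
H = -1/9

With E = 81, F = 0, G = 81*sin(u)^2, L = -9*sin(u)/Abs(sin(u)), M = 0, N = -9*sin(u)^3/Abs(sin(u)), assemble
  H = (EN − 2FM + GL) / (2(EG − F²)) = -sin(u)/(9*Abs(sin(u))).
At (u, v) = (2*pi/3, pi/4): H = -1/9.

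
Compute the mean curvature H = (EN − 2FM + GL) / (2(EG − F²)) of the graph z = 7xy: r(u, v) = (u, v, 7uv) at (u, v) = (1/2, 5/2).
H = -1715*sqrt(142)/272214

With E = 49*v^2 + 1, F = 49*u*v, G = 49*u^2 + 1, L = 0, M = 7/sqrt(49*u^2 + 49*v^2 + 1), N = 0, assemble
  H = (EN − 2FM + GL) / (2(EG − F²)) = -343*u*v/(49*u^2 + 49*v^2 + 1)^(3/2).
At (u, v) = (1/2, 5/2): H = -1715*sqrt(142)/272214.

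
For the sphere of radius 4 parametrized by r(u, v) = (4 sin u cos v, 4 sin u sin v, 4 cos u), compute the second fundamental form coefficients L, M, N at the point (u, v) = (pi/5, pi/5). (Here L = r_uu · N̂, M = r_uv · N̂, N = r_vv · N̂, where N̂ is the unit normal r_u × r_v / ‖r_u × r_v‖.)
L = -4;  M = 0;  N = -5/2 + sqrt(5)/2

Compute the unit normal N̂(u, v) = (sin(u)^2*cos(v)/Abs(sin(u)), sin(u)^2*sin(v)/Abs(sin(u)), sin(2*u)/(2*Abs(sin(u)))), and the second partials r_uu, r_uv, r_vv. Take dot products:
  L(u, v) = r_uu · N̂ = -4*sin(u)/Abs(sin(u)),
  M(u, v) = r_uv · N̂ = 0,
  N(u, v) = r_vv · N̂ = -4*sin(u)^3/Abs(sin(u)).
Evaluating at (u, v) = (pi/5, pi/5):
  L = -4, M = 0, N = -5/2 + sqrt(5)/2.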